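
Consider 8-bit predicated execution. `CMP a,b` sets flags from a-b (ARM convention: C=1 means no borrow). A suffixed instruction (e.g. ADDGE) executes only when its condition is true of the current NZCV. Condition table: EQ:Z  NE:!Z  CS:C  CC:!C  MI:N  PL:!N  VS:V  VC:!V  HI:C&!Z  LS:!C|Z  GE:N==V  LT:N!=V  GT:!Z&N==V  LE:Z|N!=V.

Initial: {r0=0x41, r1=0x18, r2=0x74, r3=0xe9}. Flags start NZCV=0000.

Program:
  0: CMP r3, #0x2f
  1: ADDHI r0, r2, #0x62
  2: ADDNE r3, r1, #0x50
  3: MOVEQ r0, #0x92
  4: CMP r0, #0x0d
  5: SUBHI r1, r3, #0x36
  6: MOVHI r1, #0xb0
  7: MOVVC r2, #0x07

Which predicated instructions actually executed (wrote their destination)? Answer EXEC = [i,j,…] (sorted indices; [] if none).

EXEC = [1,2,5,6,7]

0: ✓ CMP  NZCV=1010
1: ✓ ADDHI  r0←0xd6
2: ✓ ADDNE  r3←0x68
3: · MOVEQ
4: ✓ CMP  NZCV=1010
5: ✓ SUBHI  r1←0x32
6: ✓ MOVHI  r1←0xb0
7: ✓ MOVVC  r2←0x07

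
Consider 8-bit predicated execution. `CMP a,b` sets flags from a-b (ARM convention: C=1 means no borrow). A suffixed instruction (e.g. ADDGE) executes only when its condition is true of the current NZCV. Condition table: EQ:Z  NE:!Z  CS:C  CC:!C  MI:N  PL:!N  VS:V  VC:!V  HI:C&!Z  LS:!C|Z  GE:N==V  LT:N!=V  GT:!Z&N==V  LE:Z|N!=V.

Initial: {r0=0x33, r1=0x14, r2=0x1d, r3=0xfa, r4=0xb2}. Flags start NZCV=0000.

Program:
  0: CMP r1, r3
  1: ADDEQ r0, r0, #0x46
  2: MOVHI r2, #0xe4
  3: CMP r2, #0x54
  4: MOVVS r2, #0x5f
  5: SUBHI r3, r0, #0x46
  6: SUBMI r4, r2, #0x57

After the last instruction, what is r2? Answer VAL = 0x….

[0] flags=0000 → (cmp)
[1] flags=0000 EQ?F → skip
[2] flags=0000 HI?F → skip
[3] flags=1000 → (cmp)
[4] flags=1000 VS?F → skip
[5] flags=1000 HI?F → skip
[6] flags=1000 MI?T → r4=0xc6

VAL = 0x1d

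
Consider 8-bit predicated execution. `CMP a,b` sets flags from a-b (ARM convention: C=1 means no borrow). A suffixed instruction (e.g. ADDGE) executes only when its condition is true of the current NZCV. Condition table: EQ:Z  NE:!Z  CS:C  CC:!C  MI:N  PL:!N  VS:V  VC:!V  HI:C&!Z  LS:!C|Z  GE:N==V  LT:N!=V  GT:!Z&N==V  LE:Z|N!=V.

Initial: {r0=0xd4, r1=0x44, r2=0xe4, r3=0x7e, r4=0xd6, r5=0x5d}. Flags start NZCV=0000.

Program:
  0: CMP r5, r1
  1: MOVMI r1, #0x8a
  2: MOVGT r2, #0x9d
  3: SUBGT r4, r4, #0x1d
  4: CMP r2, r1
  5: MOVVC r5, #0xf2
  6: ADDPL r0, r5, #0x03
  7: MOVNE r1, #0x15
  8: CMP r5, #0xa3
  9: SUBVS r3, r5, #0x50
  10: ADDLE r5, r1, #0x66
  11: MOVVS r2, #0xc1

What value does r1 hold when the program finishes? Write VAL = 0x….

VAL = 0x15

[0] flags=0010 → (cmp)
[1] flags=0010 MI?F → skip
[2] flags=0010 GT?T → r2=0x9d
[3] flags=0010 GT?T → r4=0xb9
[4] flags=0011 → (cmp)
[5] flags=0011 VC?F → skip
[6] flags=0011 PL?T → r0=0x60
[7] flags=0011 NE?T → r1=0x15
[8] flags=1001 → (cmp)
[9] flags=1001 VS?T → r3=0x0d
[10] flags=1001 LE?F → skip
[11] flags=1001 VS?T → r2=0xc1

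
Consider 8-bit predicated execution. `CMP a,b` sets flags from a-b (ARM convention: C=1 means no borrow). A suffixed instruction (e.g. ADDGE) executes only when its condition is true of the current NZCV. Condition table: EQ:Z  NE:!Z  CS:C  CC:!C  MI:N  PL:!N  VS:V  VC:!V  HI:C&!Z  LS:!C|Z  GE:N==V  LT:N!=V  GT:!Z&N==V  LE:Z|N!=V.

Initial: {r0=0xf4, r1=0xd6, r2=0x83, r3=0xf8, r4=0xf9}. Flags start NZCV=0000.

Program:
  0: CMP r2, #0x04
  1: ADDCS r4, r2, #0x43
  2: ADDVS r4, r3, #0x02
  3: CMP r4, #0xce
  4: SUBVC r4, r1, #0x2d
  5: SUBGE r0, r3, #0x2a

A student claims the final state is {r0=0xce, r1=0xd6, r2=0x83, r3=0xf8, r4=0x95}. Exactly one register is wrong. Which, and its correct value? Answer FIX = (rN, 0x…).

0: ✓ CMP  NZCV=0011
1: ✓ ADDCS  r4←0xc6
2: ✓ ADDVS  r4←0xfa
3: ✓ CMP  NZCV=0010
4: ✓ SUBVC  r4←0xa9
5: ✓ SUBGE  r0←0xce

FIX = (r4, 0xa9)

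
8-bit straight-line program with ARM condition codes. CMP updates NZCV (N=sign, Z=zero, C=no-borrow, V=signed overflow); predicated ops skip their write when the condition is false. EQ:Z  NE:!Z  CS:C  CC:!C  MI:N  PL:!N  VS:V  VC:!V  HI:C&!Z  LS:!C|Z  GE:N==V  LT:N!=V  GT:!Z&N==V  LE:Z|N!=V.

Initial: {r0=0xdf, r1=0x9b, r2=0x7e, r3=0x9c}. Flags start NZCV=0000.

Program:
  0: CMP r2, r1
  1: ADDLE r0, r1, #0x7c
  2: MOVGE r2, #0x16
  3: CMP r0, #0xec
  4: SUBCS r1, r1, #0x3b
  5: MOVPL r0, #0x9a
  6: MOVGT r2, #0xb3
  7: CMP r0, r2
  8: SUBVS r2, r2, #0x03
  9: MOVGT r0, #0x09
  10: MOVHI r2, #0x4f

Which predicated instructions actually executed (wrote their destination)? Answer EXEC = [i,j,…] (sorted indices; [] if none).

[0] flags=1001 → (cmp)
[1] flags=1001 LE?F → skip
[2] flags=1001 GE?T → r2=0x16
[3] flags=1000 → (cmp)
[4] flags=1000 CS?F → skip
[5] flags=1000 PL?F → skip
[6] flags=1000 GT?F → skip
[7] flags=1010 → (cmp)
[8] flags=1010 VS?F → skip
[9] flags=1010 GT?F → skip
[10] flags=1010 HI?T → r2=0x4f

EXEC = [2,10]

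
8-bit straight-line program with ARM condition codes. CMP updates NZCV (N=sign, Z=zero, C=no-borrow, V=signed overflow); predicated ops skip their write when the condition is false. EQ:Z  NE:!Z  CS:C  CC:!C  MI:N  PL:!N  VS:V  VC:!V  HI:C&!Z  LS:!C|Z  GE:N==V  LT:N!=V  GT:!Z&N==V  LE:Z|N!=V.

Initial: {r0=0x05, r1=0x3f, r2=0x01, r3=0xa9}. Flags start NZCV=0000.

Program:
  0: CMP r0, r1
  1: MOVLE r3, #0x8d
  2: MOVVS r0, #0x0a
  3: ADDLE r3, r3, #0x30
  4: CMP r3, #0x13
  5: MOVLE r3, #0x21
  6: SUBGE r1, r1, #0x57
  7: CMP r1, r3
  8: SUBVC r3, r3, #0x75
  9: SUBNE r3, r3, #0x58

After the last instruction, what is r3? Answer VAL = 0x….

VAL = 0x54

0: ✓ CMP  NZCV=1000
1: ✓ MOVLE  r3←0x8d
2: · MOVVS
3: ✓ ADDLE  r3←0xbd
4: ✓ CMP  NZCV=1010
5: ✓ MOVLE  r3←0x21
6: · SUBGE
7: ✓ CMP  NZCV=0010
8: ✓ SUBVC  r3←0xac
9: ✓ SUBNE  r3←0x54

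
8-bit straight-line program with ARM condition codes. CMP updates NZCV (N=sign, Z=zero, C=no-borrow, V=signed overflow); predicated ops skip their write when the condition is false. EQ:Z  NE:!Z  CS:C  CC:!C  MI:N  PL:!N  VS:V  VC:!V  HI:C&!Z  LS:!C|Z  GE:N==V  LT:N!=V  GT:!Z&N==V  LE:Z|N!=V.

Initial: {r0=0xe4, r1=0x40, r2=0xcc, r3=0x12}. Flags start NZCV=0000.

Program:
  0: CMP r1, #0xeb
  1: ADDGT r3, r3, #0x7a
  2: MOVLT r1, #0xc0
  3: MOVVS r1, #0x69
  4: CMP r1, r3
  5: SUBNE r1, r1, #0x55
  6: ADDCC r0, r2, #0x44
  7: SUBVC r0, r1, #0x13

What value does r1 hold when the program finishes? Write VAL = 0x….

VAL = 0xeb

0: ✓ CMP  NZCV=0000
1: ✓ ADDGT  r3←0x8c
2: · MOVLT
3: · MOVVS
4: ✓ CMP  NZCV=1001
5: ✓ SUBNE  r1←0xeb
6: ✓ ADDCC  r0←0x10
7: · SUBVC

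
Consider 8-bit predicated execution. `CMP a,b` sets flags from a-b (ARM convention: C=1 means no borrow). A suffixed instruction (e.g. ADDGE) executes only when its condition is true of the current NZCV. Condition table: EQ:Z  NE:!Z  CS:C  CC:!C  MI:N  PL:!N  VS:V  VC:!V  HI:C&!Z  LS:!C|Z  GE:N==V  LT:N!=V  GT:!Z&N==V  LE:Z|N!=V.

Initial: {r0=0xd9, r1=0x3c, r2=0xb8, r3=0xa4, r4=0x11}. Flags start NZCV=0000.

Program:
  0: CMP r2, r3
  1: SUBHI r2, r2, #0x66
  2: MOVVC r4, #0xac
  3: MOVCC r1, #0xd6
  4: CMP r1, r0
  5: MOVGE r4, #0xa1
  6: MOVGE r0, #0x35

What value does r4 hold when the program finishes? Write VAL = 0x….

VAL = 0xa1

[0] flags=0010 → (cmp)
[1] flags=0010 HI?T → r2=0x52
[2] flags=0010 VC?T → r4=0xac
[3] flags=0010 CC?F → skip
[4] flags=0000 → (cmp)
[5] flags=0000 GE?T → r4=0xa1
[6] flags=0000 GE?T → r0=0x35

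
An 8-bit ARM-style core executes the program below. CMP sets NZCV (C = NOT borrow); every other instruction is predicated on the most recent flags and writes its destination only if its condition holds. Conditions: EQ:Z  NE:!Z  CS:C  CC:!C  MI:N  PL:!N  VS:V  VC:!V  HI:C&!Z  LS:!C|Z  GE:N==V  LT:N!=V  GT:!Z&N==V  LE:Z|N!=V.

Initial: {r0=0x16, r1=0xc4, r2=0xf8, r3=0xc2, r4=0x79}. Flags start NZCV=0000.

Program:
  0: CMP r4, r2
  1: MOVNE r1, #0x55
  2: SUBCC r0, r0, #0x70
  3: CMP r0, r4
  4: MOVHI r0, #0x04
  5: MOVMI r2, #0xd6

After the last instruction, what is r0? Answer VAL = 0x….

VAL = 0x04

[0] flags=1001 → (cmp)
[1] flags=1001 NE?T → r1=0x55
[2] flags=1001 CC?T → r0=0xa6
[3] flags=0011 → (cmp)
[4] flags=0011 HI?T → r0=0x04
[5] flags=0011 MI?F → skip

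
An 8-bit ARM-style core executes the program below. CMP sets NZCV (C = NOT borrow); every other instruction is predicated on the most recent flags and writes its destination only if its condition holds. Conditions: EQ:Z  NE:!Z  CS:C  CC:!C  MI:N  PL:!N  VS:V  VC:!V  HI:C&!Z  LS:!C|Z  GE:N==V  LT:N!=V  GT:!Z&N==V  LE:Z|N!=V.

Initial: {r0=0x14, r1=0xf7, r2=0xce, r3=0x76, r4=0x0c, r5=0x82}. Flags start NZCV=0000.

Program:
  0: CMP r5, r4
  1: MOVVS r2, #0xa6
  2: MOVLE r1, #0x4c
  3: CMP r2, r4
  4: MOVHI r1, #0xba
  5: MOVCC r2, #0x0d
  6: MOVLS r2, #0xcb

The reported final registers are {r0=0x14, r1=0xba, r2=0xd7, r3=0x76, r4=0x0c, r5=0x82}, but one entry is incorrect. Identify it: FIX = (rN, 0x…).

0: ✓ CMP  NZCV=0011
1: ✓ MOVVS  r2←0xa6
2: ✓ MOVLE  r1←0x4c
3: ✓ CMP  NZCV=1010
4: ✓ MOVHI  r1←0xba
5: · MOVCC
6: · MOVLS

FIX = (r2, 0xa6)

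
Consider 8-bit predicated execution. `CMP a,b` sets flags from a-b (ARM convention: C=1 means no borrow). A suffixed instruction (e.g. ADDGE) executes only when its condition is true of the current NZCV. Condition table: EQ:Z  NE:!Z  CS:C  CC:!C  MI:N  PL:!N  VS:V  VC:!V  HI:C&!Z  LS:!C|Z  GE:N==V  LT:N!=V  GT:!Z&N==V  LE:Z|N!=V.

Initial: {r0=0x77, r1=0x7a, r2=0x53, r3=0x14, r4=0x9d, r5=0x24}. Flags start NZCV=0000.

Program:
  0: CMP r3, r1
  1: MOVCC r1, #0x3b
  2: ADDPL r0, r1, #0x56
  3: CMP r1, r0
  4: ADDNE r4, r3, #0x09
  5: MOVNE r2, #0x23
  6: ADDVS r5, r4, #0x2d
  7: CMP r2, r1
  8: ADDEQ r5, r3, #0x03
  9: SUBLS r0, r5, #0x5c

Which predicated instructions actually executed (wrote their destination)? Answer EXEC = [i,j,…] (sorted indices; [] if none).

EXEC = [1,4,5,9]

0: ✓ CMP  NZCV=1000
1: ✓ MOVCC  r1←0x3b
2: · ADDPL
3: ✓ CMP  NZCV=1000
4: ✓ ADDNE  r4←0x1d
5: ✓ MOVNE  r2←0x23
6: · ADDVS
7: ✓ CMP  NZCV=1000
8: · ADDEQ
9: ✓ SUBLS  r0←0xc8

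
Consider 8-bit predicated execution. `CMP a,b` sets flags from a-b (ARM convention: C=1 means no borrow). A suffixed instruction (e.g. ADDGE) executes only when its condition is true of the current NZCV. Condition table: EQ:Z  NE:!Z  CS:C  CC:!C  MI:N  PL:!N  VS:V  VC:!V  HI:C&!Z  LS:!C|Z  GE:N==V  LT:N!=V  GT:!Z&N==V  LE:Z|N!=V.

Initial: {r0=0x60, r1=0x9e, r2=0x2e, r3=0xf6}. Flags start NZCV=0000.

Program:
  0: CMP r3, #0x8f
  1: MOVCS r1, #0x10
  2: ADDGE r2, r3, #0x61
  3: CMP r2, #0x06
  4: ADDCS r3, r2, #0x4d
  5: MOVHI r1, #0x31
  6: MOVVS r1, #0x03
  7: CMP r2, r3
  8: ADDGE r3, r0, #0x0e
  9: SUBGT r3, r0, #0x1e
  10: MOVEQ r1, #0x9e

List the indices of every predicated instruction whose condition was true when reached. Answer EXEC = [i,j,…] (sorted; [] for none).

EXEC = [1,2,4,5,8,9]

[0] flags=0010 → (cmp)
[1] flags=0010 CS?T → r1=0x10
[2] flags=0010 GE?T → r2=0x57
[3] flags=0010 → (cmp)
[4] flags=0010 CS?T → r3=0xa4
[5] flags=0010 HI?T → r1=0x31
[6] flags=0010 VS?F → skip
[7] flags=1001 → (cmp)
[8] flags=1001 GE?T → r3=0x6e
[9] flags=1001 GT?T → r3=0x42
[10] flags=1001 EQ?F → skip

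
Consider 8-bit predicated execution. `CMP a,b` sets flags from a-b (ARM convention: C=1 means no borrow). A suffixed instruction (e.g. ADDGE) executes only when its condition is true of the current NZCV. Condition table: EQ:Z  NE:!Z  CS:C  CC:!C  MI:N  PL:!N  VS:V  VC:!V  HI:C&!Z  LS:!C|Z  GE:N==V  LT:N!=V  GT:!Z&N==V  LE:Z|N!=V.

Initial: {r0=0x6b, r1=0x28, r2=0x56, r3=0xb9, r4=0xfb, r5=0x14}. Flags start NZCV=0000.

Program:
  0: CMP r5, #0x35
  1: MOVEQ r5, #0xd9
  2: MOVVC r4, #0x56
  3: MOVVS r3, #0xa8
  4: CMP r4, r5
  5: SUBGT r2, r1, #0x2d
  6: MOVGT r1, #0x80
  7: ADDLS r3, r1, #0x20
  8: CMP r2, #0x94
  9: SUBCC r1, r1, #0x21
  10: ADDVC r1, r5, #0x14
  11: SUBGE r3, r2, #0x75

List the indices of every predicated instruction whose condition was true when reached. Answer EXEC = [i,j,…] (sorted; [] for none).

0: ✓ CMP  NZCV=1000
1: · MOVEQ
2: ✓ MOVVC  r4←0x56
3: · MOVVS
4: ✓ CMP  NZCV=0010
5: ✓ SUBGT  r2←0xfb
6: ✓ MOVGT  r1←0x80
7: · ADDLS
8: ✓ CMP  NZCV=0010
9: · SUBCC
10: ✓ ADDVC  r1←0x28
11: ✓ SUBGE  r3←0x86

EXEC = [2,5,6,10,11]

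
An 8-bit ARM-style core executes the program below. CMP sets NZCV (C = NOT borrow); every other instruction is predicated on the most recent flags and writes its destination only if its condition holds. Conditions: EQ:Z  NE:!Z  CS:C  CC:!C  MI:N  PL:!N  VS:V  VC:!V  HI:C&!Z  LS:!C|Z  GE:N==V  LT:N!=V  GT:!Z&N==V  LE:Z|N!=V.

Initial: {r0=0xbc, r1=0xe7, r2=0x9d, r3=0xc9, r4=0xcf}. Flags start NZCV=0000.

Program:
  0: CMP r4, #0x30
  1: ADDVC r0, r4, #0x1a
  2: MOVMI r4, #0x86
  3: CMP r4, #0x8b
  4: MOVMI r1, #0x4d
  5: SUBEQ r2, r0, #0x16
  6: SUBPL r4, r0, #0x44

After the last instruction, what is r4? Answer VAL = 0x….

[0] flags=1010 → (cmp)
[1] flags=1010 VC?T → r0=0xe9
[2] flags=1010 MI?T → r4=0x86
[3] flags=1000 → (cmp)
[4] flags=1000 MI?T → r1=0x4d
[5] flags=1000 EQ?F → skip
[6] flags=1000 PL?F → skip

VAL = 0x86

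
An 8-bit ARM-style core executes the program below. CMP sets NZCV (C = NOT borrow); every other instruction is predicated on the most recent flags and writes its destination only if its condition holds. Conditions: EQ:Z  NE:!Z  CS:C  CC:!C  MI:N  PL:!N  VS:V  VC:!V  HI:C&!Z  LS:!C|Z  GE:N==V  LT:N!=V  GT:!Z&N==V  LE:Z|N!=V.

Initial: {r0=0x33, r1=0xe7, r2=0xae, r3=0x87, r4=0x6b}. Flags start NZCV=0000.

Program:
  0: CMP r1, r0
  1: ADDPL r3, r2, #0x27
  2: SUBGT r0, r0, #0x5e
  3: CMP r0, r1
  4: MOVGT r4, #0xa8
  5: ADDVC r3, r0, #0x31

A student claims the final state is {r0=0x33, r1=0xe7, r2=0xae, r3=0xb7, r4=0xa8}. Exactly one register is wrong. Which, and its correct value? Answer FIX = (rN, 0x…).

FIX = (r3, 0x64)

[0] flags=1010 → (cmp)
[1] flags=1010 PL?F → skip
[2] flags=1010 GT?F → skip
[3] flags=0000 → (cmp)
[4] flags=0000 GT?T → r4=0xa8
[5] flags=0000 VC?T → r3=0x64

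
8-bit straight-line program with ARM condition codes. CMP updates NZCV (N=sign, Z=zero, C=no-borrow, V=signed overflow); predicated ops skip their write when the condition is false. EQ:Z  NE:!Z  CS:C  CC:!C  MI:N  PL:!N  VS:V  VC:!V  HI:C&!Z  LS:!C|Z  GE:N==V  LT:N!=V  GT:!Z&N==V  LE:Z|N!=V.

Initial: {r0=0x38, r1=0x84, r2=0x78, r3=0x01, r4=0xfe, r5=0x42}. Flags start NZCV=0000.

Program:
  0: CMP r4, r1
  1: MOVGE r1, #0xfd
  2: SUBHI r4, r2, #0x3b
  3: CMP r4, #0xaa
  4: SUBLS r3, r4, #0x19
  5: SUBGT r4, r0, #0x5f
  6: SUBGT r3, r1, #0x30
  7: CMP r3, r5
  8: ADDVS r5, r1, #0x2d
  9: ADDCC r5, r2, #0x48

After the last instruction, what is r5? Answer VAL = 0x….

VAL = 0x42

[0] flags=0010 → (cmp)
[1] flags=0010 GE?T → r1=0xfd
[2] flags=0010 HI?T → r4=0x3d
[3] flags=1001 → (cmp)
[4] flags=1001 LS?T → r3=0x24
[5] flags=1001 GT?T → r4=0xd9
[6] flags=1001 GT?T → r3=0xcd
[7] flags=1010 → (cmp)
[8] flags=1010 VS?F → skip
[9] flags=1010 CC?F → skip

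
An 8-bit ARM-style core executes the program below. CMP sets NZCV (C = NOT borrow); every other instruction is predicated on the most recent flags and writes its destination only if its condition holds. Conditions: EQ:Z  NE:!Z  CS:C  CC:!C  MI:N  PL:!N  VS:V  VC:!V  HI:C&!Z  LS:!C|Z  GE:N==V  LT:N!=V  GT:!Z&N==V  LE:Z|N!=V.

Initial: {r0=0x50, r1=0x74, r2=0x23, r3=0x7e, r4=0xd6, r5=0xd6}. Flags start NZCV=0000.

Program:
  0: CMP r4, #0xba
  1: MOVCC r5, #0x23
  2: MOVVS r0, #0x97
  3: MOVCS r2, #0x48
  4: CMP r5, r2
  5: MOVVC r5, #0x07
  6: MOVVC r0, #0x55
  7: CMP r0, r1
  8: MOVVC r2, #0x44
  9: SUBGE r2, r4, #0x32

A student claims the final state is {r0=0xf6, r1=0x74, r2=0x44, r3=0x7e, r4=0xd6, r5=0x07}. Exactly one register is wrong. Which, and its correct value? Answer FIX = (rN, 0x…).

FIX = (r0, 0x55)

0: ✓ CMP  NZCV=0010
1: · MOVCC
2: · MOVVS
3: ✓ MOVCS  r2←0x48
4: ✓ CMP  NZCV=1010
5: ✓ MOVVC  r5←0x07
6: ✓ MOVVC  r0←0x55
7: ✓ CMP  NZCV=1000
8: ✓ MOVVC  r2←0x44
9: · SUBGE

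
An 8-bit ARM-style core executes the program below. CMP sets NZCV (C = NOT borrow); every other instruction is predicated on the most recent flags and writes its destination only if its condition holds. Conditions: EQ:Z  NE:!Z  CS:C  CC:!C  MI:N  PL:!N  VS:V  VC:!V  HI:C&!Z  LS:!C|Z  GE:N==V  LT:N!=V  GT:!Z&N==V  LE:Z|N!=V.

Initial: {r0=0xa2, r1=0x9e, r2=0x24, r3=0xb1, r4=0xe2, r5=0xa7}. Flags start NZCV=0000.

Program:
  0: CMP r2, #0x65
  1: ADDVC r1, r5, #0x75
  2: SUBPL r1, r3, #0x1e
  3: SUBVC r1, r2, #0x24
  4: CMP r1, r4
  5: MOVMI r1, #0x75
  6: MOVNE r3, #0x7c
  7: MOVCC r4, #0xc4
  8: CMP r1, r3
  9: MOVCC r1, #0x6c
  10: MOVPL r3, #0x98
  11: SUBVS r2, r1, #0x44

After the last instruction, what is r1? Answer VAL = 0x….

[0] flags=1000 → (cmp)
[1] flags=1000 VC?T → r1=0x1c
[2] flags=1000 PL?F → skip
[3] flags=1000 VC?T → r1=0x00
[4] flags=0000 → (cmp)
[5] flags=0000 MI?F → skip
[6] flags=0000 NE?T → r3=0x7c
[7] flags=0000 CC?T → r4=0xc4
[8] flags=1000 → (cmp)
[9] flags=1000 CC?T → r1=0x6c
[10] flags=1000 PL?F → skip
[11] flags=1000 VS?F → skip

VAL = 0x6c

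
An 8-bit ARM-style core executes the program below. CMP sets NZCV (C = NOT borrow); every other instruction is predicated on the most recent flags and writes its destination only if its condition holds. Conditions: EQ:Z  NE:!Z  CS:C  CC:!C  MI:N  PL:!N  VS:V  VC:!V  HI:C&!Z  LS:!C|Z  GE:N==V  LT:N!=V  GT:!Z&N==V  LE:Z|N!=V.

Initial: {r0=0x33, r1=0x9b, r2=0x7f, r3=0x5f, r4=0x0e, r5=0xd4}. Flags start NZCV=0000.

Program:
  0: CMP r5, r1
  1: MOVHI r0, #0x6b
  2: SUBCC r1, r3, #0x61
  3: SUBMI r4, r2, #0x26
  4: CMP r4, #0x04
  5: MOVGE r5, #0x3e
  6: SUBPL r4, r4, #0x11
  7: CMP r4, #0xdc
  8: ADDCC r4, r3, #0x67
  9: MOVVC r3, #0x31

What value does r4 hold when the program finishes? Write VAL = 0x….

VAL = 0xfd

0: ✓ CMP  NZCV=0010
1: ✓ MOVHI  r0←0x6b
2: · SUBCC
3: · SUBMI
4: ✓ CMP  NZCV=0010
5: ✓ MOVGE  r5←0x3e
6: ✓ SUBPL  r4←0xfd
7: ✓ CMP  NZCV=0010
8: · ADDCC
9: ✓ MOVVC  r3←0x31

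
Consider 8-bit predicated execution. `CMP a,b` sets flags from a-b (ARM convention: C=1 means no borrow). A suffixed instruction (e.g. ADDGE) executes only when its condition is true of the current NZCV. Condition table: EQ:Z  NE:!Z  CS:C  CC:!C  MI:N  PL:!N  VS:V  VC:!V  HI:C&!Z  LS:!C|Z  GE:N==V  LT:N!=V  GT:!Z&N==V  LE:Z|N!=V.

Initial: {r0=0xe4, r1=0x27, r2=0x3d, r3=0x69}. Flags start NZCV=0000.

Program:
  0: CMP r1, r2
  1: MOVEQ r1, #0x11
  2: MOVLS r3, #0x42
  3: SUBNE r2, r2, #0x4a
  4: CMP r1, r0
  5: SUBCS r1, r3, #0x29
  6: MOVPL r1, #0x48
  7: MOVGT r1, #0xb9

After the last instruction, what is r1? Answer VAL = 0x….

[0] flags=1000 → (cmp)
[1] flags=1000 EQ?F → skip
[2] flags=1000 LS?T → r3=0x42
[3] flags=1000 NE?T → r2=0xf3
[4] flags=0000 → (cmp)
[5] flags=0000 CS?F → skip
[6] flags=0000 PL?T → r1=0x48
[7] flags=0000 GT?T → r1=0xb9

VAL = 0xb9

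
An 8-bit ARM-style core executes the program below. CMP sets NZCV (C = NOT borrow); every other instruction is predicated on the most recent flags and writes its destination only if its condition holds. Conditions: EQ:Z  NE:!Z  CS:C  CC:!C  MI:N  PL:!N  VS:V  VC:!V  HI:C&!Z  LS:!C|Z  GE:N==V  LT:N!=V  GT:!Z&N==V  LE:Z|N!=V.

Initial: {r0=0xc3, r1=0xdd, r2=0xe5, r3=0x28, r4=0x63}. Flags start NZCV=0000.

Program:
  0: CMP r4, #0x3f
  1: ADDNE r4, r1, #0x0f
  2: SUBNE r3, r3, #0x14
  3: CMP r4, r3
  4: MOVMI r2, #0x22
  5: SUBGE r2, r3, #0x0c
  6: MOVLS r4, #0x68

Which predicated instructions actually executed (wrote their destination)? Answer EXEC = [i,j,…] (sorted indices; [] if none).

0: ✓ CMP  NZCV=0010
1: ✓ ADDNE  r4←0xec
2: ✓ SUBNE  r3←0x14
3: ✓ CMP  NZCV=1010
4: ✓ MOVMI  r2←0x22
5: · SUBGE
6: · MOVLS

EXEC = [1,2,4]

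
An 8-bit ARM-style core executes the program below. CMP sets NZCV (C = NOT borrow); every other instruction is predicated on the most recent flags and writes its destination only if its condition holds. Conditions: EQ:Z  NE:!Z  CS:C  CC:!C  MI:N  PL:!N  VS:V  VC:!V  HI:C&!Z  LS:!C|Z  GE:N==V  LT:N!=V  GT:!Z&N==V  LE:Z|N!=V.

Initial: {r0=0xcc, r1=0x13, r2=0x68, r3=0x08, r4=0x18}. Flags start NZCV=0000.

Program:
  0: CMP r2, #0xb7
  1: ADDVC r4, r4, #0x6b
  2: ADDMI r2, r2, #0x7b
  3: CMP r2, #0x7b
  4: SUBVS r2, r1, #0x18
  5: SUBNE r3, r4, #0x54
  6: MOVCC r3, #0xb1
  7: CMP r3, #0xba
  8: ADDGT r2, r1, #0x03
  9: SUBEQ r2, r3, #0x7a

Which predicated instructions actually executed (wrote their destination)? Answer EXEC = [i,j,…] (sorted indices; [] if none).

0: ✓ CMP  NZCV=1001
1: · ADDVC
2: ✓ ADDMI  r2←0xe3
3: ✓ CMP  NZCV=0011
4: ✓ SUBVS  r2←0xfb
5: ✓ SUBNE  r3←0xc4
6: · MOVCC
7: ✓ CMP  NZCV=0010
8: ✓ ADDGT  r2←0x16
9: · SUBEQ

EXEC = [2,4,5,8]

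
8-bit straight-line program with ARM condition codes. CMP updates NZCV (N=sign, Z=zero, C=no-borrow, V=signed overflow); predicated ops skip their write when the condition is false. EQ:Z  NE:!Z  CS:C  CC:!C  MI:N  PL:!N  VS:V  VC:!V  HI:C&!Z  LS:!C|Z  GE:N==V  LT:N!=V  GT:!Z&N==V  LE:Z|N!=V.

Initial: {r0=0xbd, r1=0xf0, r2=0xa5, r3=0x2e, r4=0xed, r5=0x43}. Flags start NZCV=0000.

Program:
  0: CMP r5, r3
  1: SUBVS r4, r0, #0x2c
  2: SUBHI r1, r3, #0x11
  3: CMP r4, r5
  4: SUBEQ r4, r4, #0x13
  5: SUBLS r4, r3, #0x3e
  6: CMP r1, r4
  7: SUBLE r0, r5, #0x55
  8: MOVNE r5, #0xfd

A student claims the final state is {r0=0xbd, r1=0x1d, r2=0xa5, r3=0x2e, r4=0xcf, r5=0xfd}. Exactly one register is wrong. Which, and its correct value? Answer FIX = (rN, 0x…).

FIX = (r4, 0xed)

[0] flags=0010 → (cmp)
[1] flags=0010 VS?F → skip
[2] flags=0010 HI?T → r1=0x1d
[3] flags=1010 → (cmp)
[4] flags=1010 EQ?F → skip
[5] flags=1010 LS?F → skip
[6] flags=0000 → (cmp)
[7] flags=0000 LE?F → skip
[8] flags=0000 NE?T → r5=0xfd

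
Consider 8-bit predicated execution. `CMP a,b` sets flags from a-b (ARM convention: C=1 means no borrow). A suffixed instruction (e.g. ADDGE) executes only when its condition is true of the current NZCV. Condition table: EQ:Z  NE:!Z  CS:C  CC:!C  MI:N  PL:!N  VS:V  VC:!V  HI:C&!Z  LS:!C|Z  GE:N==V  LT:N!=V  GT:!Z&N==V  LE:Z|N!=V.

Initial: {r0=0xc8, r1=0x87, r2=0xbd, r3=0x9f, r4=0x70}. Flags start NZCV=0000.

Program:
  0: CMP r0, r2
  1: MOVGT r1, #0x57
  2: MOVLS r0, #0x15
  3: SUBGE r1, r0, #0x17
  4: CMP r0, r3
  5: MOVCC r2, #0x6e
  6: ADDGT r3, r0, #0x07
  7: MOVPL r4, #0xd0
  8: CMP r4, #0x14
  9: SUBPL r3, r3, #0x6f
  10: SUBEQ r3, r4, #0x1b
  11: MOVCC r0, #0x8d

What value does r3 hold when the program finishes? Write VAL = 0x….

0: ✓ CMP  NZCV=0010
1: ✓ MOVGT  r1←0x57
2: · MOVLS
3: ✓ SUBGE  r1←0xb1
4: ✓ CMP  NZCV=0010
5: · MOVCC
6: ✓ ADDGT  r3←0xcf
7: ✓ MOVPL  r4←0xd0
8: ✓ CMP  NZCV=1010
9: · SUBPL
10: · SUBEQ
11: · MOVCC

VAL = 0xcf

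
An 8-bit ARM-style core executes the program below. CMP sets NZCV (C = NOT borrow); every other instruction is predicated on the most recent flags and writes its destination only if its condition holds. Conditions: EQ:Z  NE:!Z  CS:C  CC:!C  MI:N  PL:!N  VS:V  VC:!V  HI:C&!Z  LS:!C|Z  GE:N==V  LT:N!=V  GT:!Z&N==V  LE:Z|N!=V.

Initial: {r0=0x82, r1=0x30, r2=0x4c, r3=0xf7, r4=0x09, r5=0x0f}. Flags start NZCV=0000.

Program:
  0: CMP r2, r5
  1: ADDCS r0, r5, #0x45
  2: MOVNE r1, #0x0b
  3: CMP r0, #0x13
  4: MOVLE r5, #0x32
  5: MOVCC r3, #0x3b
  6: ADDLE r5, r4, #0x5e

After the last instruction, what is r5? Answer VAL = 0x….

VAL = 0x0f

[0] flags=0010 → (cmp)
[1] flags=0010 CS?T → r0=0x54
[2] flags=0010 NE?T → r1=0x0b
[3] flags=0010 → (cmp)
[4] flags=0010 LE?F → skip
[5] flags=0010 CC?F → skip
[6] flags=0010 LE?F → skip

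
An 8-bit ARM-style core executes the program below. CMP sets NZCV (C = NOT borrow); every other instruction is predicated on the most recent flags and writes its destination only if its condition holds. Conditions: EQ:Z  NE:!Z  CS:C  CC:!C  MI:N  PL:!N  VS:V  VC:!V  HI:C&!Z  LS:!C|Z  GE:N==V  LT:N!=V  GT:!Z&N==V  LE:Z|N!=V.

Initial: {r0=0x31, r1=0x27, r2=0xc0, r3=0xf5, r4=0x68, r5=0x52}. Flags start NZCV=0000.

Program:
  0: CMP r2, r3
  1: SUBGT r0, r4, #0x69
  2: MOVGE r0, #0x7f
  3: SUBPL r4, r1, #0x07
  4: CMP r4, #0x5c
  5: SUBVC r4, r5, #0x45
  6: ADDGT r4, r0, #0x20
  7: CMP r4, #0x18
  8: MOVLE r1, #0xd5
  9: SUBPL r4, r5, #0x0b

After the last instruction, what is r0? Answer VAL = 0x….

0: ✓ CMP  NZCV=1000
1: · SUBGT
2: · MOVGE
3: · SUBPL
4: ✓ CMP  NZCV=0010
5: ✓ SUBVC  r4←0x0d
6: ✓ ADDGT  r4←0x51
7: ✓ CMP  NZCV=0010
8: · MOVLE
9: ✓ SUBPL  r4←0x47

VAL = 0x31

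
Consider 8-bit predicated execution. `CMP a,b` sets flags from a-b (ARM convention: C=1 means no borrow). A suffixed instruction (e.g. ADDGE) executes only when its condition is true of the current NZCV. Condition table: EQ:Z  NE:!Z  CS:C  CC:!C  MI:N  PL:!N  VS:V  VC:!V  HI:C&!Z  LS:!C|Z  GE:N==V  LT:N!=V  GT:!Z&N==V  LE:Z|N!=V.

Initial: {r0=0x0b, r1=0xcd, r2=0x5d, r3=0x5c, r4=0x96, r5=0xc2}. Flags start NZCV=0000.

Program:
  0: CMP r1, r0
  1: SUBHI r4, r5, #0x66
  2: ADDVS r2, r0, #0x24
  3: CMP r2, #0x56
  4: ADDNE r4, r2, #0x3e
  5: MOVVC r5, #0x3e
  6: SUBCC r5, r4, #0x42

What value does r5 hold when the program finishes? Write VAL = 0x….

0: ✓ CMP  NZCV=1010
1: ✓ SUBHI  r4←0x5c
2: · ADDVS
3: ✓ CMP  NZCV=0010
4: ✓ ADDNE  r4←0x9b
5: ✓ MOVVC  r5←0x3e
6: · SUBCC

VAL = 0x3e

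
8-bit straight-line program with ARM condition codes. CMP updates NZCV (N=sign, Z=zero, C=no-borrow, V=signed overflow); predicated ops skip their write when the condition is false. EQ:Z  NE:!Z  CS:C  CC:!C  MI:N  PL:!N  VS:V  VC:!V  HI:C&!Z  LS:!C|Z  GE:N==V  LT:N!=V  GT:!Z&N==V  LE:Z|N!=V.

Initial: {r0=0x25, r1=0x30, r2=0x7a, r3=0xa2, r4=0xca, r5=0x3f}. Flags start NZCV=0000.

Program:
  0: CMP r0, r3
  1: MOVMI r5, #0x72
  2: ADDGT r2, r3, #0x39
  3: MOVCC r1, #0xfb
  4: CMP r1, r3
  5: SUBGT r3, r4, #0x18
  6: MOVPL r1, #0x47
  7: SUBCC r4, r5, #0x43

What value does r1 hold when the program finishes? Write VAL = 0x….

[0] flags=1001 → (cmp)
[1] flags=1001 MI?T → r5=0x72
[2] flags=1001 GT?T → r2=0xdb
[3] flags=1001 CC?T → r1=0xfb
[4] flags=0010 → (cmp)
[5] flags=0010 GT?T → r3=0xb2
[6] flags=0010 PL?T → r1=0x47
[7] flags=0010 CC?F → skip

VAL = 0x47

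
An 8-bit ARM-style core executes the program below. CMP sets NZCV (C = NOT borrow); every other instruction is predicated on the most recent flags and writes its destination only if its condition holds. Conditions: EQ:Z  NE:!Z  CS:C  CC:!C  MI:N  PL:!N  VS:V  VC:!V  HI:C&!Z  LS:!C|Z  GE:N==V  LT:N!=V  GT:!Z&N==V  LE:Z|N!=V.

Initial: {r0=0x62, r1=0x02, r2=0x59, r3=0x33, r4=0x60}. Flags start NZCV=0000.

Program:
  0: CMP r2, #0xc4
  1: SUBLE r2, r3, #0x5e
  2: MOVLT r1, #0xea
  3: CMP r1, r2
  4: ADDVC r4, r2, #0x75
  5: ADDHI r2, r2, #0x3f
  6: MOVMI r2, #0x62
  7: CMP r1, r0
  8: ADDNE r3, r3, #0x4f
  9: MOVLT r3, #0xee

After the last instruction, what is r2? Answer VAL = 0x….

0: ✓ CMP  NZCV=1001
1: · SUBLE
2: · MOVLT
3: ✓ CMP  NZCV=1000
4: ✓ ADDVC  r4←0xce
5: · ADDHI
6: ✓ MOVMI  r2←0x62
7: ✓ CMP  NZCV=1000
8: ✓ ADDNE  r3←0x82
9: ✓ MOVLT  r3←0xee

VAL = 0x62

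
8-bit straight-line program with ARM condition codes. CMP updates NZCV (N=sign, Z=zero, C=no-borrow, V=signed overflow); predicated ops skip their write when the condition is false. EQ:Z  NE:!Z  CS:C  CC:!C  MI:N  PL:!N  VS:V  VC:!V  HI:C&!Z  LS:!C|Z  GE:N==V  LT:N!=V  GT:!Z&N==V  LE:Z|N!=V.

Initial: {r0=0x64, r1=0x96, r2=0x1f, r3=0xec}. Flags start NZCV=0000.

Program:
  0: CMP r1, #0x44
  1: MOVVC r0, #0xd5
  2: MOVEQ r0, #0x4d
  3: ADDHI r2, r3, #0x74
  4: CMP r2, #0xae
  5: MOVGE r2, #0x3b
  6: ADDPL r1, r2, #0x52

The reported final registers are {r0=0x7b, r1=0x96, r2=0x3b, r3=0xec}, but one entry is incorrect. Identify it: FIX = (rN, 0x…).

0: ✓ CMP  NZCV=0011
1: · MOVVC
2: · MOVEQ
3: ✓ ADDHI  r2←0x60
4: ✓ CMP  NZCV=1001
5: ✓ MOVGE  r2←0x3b
6: · ADDPL

FIX = (r0, 0x64)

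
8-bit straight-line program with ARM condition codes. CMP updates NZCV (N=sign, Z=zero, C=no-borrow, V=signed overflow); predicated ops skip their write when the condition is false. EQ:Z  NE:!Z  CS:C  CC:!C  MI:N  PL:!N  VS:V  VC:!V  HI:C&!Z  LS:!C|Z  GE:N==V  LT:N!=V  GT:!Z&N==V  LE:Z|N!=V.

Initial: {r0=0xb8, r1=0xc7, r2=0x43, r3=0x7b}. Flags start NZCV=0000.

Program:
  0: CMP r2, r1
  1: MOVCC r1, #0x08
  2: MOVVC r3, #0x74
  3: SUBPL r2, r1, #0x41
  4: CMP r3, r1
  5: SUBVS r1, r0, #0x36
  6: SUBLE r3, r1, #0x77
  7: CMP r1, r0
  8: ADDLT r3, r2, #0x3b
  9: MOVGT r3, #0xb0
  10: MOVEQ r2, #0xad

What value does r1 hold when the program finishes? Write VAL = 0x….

VAL = 0x08

0: ✓ CMP  NZCV=0000
1: ✓ MOVCC  r1←0x08
2: ✓ MOVVC  r3←0x74
3: ✓ SUBPL  r2←0xc7
4: ✓ CMP  NZCV=0010
5: · SUBVS
6: · SUBLE
7: ✓ CMP  NZCV=0000
8: · ADDLT
9: ✓ MOVGT  r3←0xb0
10: · MOVEQ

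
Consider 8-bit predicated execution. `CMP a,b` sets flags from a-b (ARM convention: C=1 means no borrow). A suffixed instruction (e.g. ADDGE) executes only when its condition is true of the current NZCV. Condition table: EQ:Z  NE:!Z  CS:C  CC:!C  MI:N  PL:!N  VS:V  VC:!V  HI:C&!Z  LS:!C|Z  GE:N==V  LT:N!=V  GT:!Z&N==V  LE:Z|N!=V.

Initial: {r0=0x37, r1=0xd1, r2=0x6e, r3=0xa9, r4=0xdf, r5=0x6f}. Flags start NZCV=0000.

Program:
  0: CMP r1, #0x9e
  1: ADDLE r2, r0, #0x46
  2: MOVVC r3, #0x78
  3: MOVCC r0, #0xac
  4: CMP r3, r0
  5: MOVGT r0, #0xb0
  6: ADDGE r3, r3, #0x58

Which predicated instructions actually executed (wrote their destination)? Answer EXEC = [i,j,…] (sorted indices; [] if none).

[0] flags=0010 → (cmp)
[1] flags=0010 LE?F → skip
[2] flags=0010 VC?T → r3=0x78
[3] flags=0010 CC?F → skip
[4] flags=0010 → (cmp)
[5] flags=0010 GT?T → r0=0xb0
[6] flags=0010 GE?T → r3=0xd0

EXEC = [2,5,6]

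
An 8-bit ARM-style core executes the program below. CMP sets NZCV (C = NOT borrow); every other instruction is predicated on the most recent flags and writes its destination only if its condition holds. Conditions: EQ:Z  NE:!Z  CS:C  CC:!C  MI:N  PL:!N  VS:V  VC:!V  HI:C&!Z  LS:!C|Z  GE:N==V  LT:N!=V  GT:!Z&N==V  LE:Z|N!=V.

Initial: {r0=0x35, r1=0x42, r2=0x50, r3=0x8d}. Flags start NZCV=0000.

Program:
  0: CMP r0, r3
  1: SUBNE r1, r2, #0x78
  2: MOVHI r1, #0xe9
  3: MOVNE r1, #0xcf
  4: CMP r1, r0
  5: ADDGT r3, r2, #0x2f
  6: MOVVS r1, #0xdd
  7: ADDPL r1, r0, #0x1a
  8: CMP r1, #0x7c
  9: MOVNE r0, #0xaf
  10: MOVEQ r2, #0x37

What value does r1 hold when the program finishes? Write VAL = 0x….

[0] flags=1001 → (cmp)
[1] flags=1001 NE?T → r1=0xd8
[2] flags=1001 HI?F → skip
[3] flags=1001 NE?T → r1=0xcf
[4] flags=1010 → (cmp)
[5] flags=1010 GT?F → skip
[6] flags=1010 VS?F → skip
[7] flags=1010 PL?F → skip
[8] flags=0011 → (cmp)
[9] flags=0011 NE?T → r0=0xaf
[10] flags=0011 EQ?F → skip

VAL = 0xcf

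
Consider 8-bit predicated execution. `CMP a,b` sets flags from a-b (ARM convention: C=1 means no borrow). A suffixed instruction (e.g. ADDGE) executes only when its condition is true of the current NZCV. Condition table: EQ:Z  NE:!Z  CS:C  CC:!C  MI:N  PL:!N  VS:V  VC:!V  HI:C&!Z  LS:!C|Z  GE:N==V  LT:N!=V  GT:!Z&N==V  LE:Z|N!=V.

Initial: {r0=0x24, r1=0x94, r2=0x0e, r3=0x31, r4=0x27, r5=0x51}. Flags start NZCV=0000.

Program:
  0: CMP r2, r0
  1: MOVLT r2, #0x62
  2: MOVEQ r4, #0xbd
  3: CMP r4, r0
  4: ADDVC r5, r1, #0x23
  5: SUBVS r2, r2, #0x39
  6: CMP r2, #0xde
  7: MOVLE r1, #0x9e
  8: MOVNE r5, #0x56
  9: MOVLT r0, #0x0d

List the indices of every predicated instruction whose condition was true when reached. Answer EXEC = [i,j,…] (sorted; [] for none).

[0] flags=1000 → (cmp)
[1] flags=1000 LT?T → r2=0x62
[2] flags=1000 EQ?F → skip
[3] flags=0010 → (cmp)
[4] flags=0010 VC?T → r5=0xb7
[5] flags=0010 VS?F → skip
[6] flags=1001 → (cmp)
[7] flags=1001 LE?F → skip
[8] flags=1001 NE?T → r5=0x56
[9] flags=1001 LT?F → skip

EXEC = [1,4,8]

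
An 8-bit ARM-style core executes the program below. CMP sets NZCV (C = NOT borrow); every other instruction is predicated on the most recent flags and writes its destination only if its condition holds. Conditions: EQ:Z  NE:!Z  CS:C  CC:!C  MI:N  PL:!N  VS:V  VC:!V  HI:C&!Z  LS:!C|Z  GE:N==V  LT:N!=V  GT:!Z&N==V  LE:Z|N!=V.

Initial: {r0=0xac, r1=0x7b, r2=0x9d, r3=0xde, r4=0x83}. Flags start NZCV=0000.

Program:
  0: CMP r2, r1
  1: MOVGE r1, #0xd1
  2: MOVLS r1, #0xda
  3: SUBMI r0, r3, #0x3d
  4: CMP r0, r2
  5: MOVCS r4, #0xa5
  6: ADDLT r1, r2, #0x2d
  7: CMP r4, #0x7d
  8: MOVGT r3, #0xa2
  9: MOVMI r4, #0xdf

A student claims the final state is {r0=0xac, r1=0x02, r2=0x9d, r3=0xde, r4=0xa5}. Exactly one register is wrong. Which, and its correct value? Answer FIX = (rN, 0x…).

0: ✓ CMP  NZCV=0011
1: · MOVGE
2: · MOVLS
3: · SUBMI
4: ✓ CMP  NZCV=0010
5: ✓ MOVCS  r4←0xa5
6: · ADDLT
7: ✓ CMP  NZCV=0011
8: · MOVGT
9: · MOVMI

FIX = (r1, 0x7b)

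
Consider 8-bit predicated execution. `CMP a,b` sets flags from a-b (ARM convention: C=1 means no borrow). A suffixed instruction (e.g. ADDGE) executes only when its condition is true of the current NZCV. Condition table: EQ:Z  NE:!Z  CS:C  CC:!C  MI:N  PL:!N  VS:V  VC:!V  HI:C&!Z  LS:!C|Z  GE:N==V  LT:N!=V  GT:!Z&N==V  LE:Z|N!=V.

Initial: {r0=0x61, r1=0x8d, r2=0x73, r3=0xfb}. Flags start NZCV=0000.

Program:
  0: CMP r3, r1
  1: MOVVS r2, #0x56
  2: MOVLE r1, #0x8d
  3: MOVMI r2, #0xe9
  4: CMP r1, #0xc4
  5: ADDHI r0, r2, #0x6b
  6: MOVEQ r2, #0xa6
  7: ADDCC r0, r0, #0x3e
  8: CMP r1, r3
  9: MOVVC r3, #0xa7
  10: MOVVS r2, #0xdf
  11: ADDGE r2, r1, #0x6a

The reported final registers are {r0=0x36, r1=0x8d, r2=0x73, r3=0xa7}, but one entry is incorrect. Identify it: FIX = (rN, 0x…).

0: ✓ CMP  NZCV=0010
1: · MOVVS
2: · MOVLE
3: · MOVMI
4: ✓ CMP  NZCV=1000
5: · ADDHI
6: · MOVEQ
7: ✓ ADDCC  r0←0x9f
8: ✓ CMP  NZCV=1000
9: ✓ MOVVC  r3←0xa7
10: · MOVVS
11: · ADDGE

FIX = (r0, 0x9f)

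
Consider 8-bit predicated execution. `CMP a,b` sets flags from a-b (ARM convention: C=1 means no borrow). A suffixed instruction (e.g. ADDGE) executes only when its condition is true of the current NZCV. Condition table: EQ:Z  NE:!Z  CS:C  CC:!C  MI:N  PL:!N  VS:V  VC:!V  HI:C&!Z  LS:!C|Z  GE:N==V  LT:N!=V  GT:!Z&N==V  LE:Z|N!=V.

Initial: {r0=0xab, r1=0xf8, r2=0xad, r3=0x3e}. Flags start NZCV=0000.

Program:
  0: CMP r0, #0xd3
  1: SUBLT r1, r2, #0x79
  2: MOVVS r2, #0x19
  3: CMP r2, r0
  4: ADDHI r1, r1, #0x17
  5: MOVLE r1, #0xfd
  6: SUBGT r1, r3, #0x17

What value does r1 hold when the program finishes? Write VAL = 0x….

0: ✓ CMP  NZCV=1000
1: ✓ SUBLT  r1←0x34
2: · MOVVS
3: ✓ CMP  NZCV=0010
4: ✓ ADDHI  r1←0x4b
5: · MOVLE
6: ✓ SUBGT  r1←0x27

VAL = 0x27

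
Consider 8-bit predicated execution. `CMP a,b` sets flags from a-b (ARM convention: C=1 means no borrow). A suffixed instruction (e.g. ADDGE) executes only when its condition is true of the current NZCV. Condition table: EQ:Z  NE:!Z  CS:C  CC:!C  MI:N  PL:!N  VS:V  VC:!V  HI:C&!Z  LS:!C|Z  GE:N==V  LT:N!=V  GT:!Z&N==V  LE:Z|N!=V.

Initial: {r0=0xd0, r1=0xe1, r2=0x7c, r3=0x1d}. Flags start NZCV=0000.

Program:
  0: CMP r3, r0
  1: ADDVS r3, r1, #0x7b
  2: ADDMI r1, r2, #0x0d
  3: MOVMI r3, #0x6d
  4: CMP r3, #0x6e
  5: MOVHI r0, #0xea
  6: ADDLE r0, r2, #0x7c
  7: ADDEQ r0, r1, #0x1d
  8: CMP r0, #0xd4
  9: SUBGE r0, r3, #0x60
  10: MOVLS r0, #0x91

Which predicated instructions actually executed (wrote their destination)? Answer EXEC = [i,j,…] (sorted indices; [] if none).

0: ✓ CMP  NZCV=0000
1: · ADDVS
2: · ADDMI
3: · MOVMI
4: ✓ CMP  NZCV=1000
5: · MOVHI
6: ✓ ADDLE  r0←0xf8
7: · ADDEQ
8: ✓ CMP  NZCV=0010
9: ✓ SUBGE  r0←0xbd
10: · MOVLS

EXEC = [6,9]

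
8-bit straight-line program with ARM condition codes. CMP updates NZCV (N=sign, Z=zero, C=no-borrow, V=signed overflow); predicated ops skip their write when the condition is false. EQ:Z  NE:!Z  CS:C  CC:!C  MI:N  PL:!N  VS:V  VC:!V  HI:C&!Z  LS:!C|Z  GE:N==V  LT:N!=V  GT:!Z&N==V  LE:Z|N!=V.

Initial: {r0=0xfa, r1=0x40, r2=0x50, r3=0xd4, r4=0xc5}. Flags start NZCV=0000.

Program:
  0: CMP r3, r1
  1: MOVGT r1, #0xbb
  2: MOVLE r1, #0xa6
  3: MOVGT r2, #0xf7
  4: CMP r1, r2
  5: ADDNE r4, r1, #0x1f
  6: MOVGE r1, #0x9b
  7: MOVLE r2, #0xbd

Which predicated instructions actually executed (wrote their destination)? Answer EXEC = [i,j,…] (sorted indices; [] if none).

[0] flags=1010 → (cmp)
[1] flags=1010 GT?F → skip
[2] flags=1010 LE?T → r1=0xa6
[3] flags=1010 GT?F → skip
[4] flags=0011 → (cmp)
[5] flags=0011 NE?T → r4=0xc5
[6] flags=0011 GE?F → skip
[7] flags=0011 LE?T → r2=0xbd

EXEC = [2,5,7]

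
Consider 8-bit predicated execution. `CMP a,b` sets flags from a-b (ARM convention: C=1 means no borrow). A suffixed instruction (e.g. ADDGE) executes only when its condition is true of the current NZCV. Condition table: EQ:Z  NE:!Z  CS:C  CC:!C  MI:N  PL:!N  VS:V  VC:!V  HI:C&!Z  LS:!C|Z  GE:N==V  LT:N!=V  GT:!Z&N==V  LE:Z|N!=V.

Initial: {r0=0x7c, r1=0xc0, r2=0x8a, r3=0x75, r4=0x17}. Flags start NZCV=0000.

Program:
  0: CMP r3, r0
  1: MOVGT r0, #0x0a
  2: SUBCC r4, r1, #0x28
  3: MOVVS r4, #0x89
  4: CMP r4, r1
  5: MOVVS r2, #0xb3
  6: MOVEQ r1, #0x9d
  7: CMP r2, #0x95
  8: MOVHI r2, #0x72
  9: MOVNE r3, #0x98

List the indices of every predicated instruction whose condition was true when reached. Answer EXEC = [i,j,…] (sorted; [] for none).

0: ✓ CMP  NZCV=1000
1: · MOVGT
2: ✓ SUBCC  r4←0x98
3: · MOVVS
4: ✓ CMP  NZCV=1000
5: · MOVVS
6: · MOVEQ
7: ✓ CMP  NZCV=1000
8: · MOVHI
9: ✓ MOVNE  r3←0x98

EXEC = [2,9]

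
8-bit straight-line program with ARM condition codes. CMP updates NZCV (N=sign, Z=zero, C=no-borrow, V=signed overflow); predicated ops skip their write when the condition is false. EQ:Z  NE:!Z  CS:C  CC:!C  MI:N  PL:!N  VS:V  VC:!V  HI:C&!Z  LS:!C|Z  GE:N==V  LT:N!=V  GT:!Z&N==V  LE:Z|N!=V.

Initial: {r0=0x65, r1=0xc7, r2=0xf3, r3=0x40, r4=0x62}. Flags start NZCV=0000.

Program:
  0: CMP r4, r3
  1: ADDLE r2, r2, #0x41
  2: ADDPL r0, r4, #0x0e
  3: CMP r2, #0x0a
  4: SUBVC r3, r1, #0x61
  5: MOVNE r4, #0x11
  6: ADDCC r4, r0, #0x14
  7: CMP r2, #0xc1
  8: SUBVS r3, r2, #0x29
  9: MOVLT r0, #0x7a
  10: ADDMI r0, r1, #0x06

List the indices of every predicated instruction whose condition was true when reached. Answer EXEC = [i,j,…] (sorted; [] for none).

EXEC = [2,4,5]

[0] flags=0010 → (cmp)
[1] flags=0010 LE?F → skip
[2] flags=0010 PL?T → r0=0x70
[3] flags=1010 → (cmp)
[4] flags=1010 VC?T → r3=0x66
[5] flags=1010 NE?T → r4=0x11
[6] flags=1010 CC?F → skip
[7] flags=0010 → (cmp)
[8] flags=0010 VS?F → skip
[9] flags=0010 LT?F → skip
[10] flags=0010 MI?F → skip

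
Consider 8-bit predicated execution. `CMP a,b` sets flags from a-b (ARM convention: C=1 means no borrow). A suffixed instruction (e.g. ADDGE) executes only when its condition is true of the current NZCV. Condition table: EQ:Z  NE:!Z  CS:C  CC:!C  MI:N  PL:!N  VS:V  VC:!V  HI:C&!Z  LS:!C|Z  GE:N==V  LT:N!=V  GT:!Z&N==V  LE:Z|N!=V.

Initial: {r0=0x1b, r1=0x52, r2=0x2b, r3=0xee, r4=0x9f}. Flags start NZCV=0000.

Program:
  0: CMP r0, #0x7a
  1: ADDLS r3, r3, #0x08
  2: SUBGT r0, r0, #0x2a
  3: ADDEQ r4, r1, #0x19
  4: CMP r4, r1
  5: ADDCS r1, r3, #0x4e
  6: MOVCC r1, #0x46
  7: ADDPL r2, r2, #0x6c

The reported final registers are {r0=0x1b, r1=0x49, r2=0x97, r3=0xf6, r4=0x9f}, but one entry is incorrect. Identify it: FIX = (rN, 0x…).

0: ✓ CMP  NZCV=1000
1: ✓ ADDLS  r3←0xf6
2: · SUBGT
3: · ADDEQ
4: ✓ CMP  NZCV=0011
5: ✓ ADDCS  r1←0x44
6: · MOVCC
7: ✓ ADDPL  r2←0x97

FIX = (r1, 0x44)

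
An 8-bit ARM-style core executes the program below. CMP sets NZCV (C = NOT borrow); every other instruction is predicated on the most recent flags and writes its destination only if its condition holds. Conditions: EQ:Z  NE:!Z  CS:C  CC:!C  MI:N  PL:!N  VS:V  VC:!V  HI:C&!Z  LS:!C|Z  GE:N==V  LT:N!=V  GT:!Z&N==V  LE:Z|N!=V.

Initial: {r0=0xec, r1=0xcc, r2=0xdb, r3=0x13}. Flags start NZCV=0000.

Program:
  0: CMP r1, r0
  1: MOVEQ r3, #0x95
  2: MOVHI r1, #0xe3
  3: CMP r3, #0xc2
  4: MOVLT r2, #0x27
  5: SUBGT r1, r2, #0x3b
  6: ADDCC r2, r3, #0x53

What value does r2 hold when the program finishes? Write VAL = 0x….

[0] flags=1000 → (cmp)
[1] flags=1000 EQ?F → skip
[2] flags=1000 HI?F → skip
[3] flags=0000 → (cmp)
[4] flags=0000 LT?F → skip
[5] flags=0000 GT?T → r1=0xa0
[6] flags=0000 CC?T → r2=0x66

VAL = 0x66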